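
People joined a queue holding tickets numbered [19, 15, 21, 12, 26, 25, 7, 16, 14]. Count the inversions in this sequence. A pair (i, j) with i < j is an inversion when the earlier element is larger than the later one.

Element-by-element contributions:
19: 5
15: 3
21: 4
12: 1
26: 4
25: 3
7: 0
16: 1
14: 0
Sum: 5 + 3 + 4 + 1 + 4 + 3 + 0 + 1 + 0 = 21

21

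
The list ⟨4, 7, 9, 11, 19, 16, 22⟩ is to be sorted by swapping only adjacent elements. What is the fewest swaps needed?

Minimum adjacent swaps = number of inversions (each swap of adjacent out-of-order elements removes one inversion and no swap can remove more).
Count inversions — for each element, later elements that are smaller:
4: none → 0
7: none → 0
9: none → 0
11: none → 0
19: 16 → 1
16: none → 0
22: none → 0
Total inversions: 0 + 0 + 0 + 0 + 1 + 0 + 0 = 1

1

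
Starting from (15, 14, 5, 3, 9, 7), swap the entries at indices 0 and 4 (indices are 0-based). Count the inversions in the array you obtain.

Positions 0 and 4 hold 15 and 9; after swapping, the array is [9, 14, 5, 3, 15, 7].
For each element, count later entries that are smaller:
9: 3
14: 3
5: 1
3: 0
15: 1
7: 0
Sum: 3 + 3 + 1 + 0 + 1 + 0 = 8

8 inversions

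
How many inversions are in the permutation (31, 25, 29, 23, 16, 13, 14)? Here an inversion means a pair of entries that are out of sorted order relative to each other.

19 inversions

Sweep left to right; for each value list the smaller values that follow it:
31 → 25, 29, 23, 16, 13, 14 → 6
25 → 23, 16, 13, 14 → 4
29 → 23, 16, 13, 14 → 4
23 → 16, 13, 14 → 3
16 → 13, 14 → 2
13 → none → 0
14 → none → 0
Sum: 6 + 4 + 4 + 3 + 2 + 0 + 0 = 19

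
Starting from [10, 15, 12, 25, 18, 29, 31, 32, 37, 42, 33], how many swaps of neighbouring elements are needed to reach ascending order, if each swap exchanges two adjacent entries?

Minimum adjacent swaps = number of inversions (each swap of adjacent out-of-order elements removes one inversion and no swap can remove more).
Count inversions — for each element, later elements that are smaller:
10: none → 0
15: 12 → 1
12: none → 0
25: 18 → 1
18: none → 0
29: none → 0
31: none → 0
32: none → 0
37: 33 → 1
42: 33 → 1
33: none → 0
Total inversions: 0 + 1 + 0 + 1 + 0 + 0 + 0 + 0 + 1 + 1 + 0 = 4

4 swaps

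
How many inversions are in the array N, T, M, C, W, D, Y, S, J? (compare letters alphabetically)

18

Count, for each position, how many later elements it exceeds:
N → M, C, D, J → 4
T → M, C, D, S, J → 5
M → C, D, J → 3
C → none → 0
W → D, S, J → 3
D → none → 0
Y → S, J → 2
S → J → 1
J → none → 0
Sum: 4 + 5 + 3 + 0 + 3 + 0 + 2 + 1 + 0 = 18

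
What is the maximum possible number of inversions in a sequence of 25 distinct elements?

300 inversions

A reversed (strictly descending) arrangement makes every pair an inversion, giving C(25, 2) inversions.
C(25, 2) = 25·24/2 = 300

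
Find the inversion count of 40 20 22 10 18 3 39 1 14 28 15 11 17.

48 out-of-order pairs

Sweep left to right; for each value list the smaller values that follow it:
40: 12
20: 8
22: 8
10: 2
18: 6
3: 1
39: 6
1: 0
14: 1
28: 3
15: 1
11: 0
17: 0
Sum: 12 + 8 + 8 + 2 + 6 + 1 + 6 + 0 + 1 + 3 + 1 + 0 + 0 = 48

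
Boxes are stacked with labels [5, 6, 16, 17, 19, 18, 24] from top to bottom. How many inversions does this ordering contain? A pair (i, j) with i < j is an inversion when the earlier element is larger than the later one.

Inversion pairs (indices are 0-based):
(4,5): 19 > 18
That's 1 pair.

1 inversion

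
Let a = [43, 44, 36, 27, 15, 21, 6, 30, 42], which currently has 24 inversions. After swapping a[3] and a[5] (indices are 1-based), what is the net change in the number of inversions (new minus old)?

-3

Positions 3 and 5 hold 36 and 15; after swapping, the array is [43, 44, 15, 27, 36, 21, 6, 30, 42].
Element-by-element contributions:
43 → 15, 27, 36, 21, 6, 30, 42 → 7
44 → 15, 27, 36, 21, 6, 30, 42 → 7
15 → 6 → 1
27 → 21, 6 → 2
36 → 21, 6, 30 → 3
21 → 6 → 1
6 → none → 0
30 → none → 0
42 → none → 0
Sum: 7 + 7 + 1 + 2 + 3 + 1 + 0 + 0 + 0 = 21
Change: 21 − 24 = -3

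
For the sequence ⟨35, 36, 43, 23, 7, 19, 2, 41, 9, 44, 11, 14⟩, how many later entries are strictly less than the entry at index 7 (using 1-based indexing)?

The element at index 7 is 2.
Elements after it: 41, 9, 44, 11, 14
None of them are smaller than 2.

0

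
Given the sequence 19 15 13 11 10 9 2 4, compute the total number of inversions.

Element-by-element contributions:
19: 7
15: 6
13: 5
11: 4
10: 3
9: 2
2: 0
4: 0
Sum: 7 + 6 + 5 + 4 + 3 + 2 + 0 + 0 = 27

There are 27 inversions.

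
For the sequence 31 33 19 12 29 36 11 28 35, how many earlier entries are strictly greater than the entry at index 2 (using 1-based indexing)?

The element at index 2 is 33.
Elements before it: 31
None of them are larger than 33.

0 such elements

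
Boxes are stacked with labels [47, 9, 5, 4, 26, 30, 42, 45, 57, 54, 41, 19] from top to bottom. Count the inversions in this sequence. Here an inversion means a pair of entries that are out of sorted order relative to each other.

Inversions: 24

Count, for each position, how many later elements it exceeds:
47 → 9, 5, 4, 26, 30, 42, 45, 41, 19 → 9
9 → 5, 4 → 2
5 → 4 → 1
4 → none → 0
26 → 19 → 1
30 → 19 → 1
42 → 41, 19 → 2
45 → 41, 19 → 2
57 → 54, 41, 19 → 3
54 → 41, 19 → 2
41 → 19 → 1
19 → none → 0
Sum: 9 + 2 + 1 + 0 + 1 + 1 + 2 + 2 + 3 + 2 + 1 + 0 = 24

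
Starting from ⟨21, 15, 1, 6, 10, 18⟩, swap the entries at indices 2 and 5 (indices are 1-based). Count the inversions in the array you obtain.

Inversions: 7

Positions 2 and 5 hold 15 and 10; after swapping, the array is [21, 10, 1, 6, 15, 18].
Count, for each position, how many later elements it exceeds:
21: 5
10: 2
1: 0
6: 0
15: 0
18: 0
Sum: 5 + 2 + 0 + 0 + 0 + 0 = 7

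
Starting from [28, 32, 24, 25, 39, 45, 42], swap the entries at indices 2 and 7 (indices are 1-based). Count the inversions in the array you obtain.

Positions 2 and 7 hold 32 and 42; after swapping, the array is [28, 42, 24, 25, 39, 45, 32].
Count, for each position, how many later elements it exceeds:
28: 2
42: 4
24: 0
25: 0
39: 1
45: 1
32: 0
Sum: 2 + 4 + 0 + 0 + 1 + 1 + 0 = 8

8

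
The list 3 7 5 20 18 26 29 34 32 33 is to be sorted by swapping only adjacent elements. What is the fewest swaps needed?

Each adjacent swap fixes exactly one inversion, so the minimum swap count equals the number of inversions.
Count inversions — for each element, later elements that are smaller:
3: none → 0
7: 5 → 1
5: none → 0
20: 18 → 1
18: none → 0
26: none → 0
29: none → 0
34: 32, 33 → 2
32: none → 0
33: none → 0
Total inversions: 0 + 1 + 0 + 1 + 0 + 0 + 0 + 2 + 0 + 0 = 4

Adjacent swaps: 4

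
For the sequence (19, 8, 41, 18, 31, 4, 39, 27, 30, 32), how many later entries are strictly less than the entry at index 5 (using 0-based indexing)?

The element at index 5 is 4.
Elements after it: 39, 27, 30, 32
None of them are smaller than 4.

0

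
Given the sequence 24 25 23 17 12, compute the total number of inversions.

9

Element-by-element contributions:
24 → 23, 17, 12 → 3
25 → 23, 17, 12 → 3
23 → 17, 12 → 2
17 → 12 → 1
12 → none → 0
Sum: 3 + 3 + 2 + 1 + 0 = 9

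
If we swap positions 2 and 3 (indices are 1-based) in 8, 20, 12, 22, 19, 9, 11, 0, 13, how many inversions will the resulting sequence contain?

20 inversions

Positions 2 and 3 hold 20 and 12; after swapping, the array is [8, 12, 20, 22, 19, 9, 11, 0, 13].
For each element, count later entries that are smaller:
8 → 0 → 1
12 → 9, 11, 0 → 3
20 → 19, 9, 11, 0, 13 → 5
22 → 19, 9, 11, 0, 13 → 5
19 → 9, 11, 0, 13 → 4
9 → 0 → 1
11 → 0 → 1
0 → none → 0
13 → none → 0
Sum: 1 + 3 + 5 + 5 + 4 + 1 + 1 + 0 + 0 = 20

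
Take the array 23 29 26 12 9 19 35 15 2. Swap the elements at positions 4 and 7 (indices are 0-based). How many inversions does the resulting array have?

Positions 4 and 7 hold 9 and 15; after swapping, the array is [23, 29, 26, 12, 15, 19, 35, 9, 2].
Sweep left to right; for each value list the smaller values that follow it:
23 → 12, 15, 19, 9, 2 → 5
29 → 26, 12, 15, 19, 9, 2 → 6
26 → 12, 15, 19, 9, 2 → 5
12 → 9, 2 → 2
15 → 9, 2 → 2
19 → 9, 2 → 2
35 → 9, 2 → 2
9 → 2 → 1
2 → none → 0
Sum: 5 + 6 + 5 + 2 + 2 + 2 + 2 + 1 + 0 = 25

25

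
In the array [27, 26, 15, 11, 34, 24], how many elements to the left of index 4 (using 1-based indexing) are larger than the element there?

The element at index 4 is 11.
Elements before it: 27, 26, 15
Those larger than 11: 27, 26, 15

3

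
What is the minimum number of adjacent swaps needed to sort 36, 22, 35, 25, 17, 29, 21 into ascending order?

Adjacent swaps: 15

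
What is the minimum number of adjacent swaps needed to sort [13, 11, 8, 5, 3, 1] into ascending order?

Adjacent swaps: 15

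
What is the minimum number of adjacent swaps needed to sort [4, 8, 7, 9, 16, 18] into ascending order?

1 swap

Minimum adjacent swaps = number of inversions (each swap of adjacent out-of-order elements removes one inversion and no swap can remove more).
Count inversions — for each element, later elements that are smaller:
4: none → 0
8: 7 → 1
7: none → 0
9: none → 0
16: none → 0
18: none → 0
Total inversions: 0 + 1 + 0 + 0 + 0 + 0 = 1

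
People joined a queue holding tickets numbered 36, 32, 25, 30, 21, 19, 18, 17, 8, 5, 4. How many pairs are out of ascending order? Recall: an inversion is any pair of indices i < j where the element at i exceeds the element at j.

54

For each element, count later entries that are smaller:
36 → 32, 25, 30, 21, 19, 18, 17, 8, 5, 4 → 10
32 → 25, 30, 21, 19, 18, 17, 8, 5, 4 → 9
25 → 21, 19, 18, 17, 8, 5, 4 → 7
30 → 21, 19, 18, 17, 8, 5, 4 → 7
21 → 19, 18, 17, 8, 5, 4 → 6
19 → 18, 17, 8, 5, 4 → 5
18 → 17, 8, 5, 4 → 4
17 → 8, 5, 4 → 3
8 → 5, 4 → 2
5 → 4 → 1
4 → none → 0
Sum: 10 + 9 + 7 + 7 + 6 + 5 + 4 + 3 + 2 + 1 + 0 = 54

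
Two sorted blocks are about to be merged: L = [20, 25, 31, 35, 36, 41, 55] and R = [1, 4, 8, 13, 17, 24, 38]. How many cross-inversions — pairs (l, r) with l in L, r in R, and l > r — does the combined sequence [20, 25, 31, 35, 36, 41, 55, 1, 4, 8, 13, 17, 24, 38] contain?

43 split inversions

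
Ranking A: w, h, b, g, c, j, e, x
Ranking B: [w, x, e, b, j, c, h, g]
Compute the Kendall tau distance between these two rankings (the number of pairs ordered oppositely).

Assign each item its position (1..8) in the first ordering, then rewrite the second ordering as that position sequence:
positions: w→1, h→2, b→3, g→4, c→5, j→6, e→7, x→8
second ordering as positions: [1, 8, 7, 3, 6, 5, 2, 4]
Discordant pairs = inversions in this position sequence.
1: 0
8: 7, 3, 6, 5, 2, 4 → 6
7: 3, 6, 5, 2, 4 → 5
3: 2 → 1
6: 5, 2, 4 → 3
5: 2, 4 → 2
2: 0
4: 0
Total: 0 + 6 + 5 + 1 + 3 + 2 + 0 + 0 = 17

17 discordant pairs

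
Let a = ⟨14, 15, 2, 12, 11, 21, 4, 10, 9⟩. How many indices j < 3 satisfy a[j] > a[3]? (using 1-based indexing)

The element at index 3 is 2.
Elements before it: 14, 15
Those larger than 2: 14, 15

2 such elements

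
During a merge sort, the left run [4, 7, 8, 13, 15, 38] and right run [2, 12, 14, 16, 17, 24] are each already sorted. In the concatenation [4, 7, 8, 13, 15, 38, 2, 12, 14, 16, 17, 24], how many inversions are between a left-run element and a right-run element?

For each element r of the right run, count left-run elements greater than r:
r = 2: 4, 7, 8, 13, 15, 38 → 6
r = 12: 13, 15, 38 → 3
r = 14: 15, 38 → 2
r = 16: 38 → 1
r = 17: 38 → 1
r = 24: 38 → 1
Cross-inversions: 6 + 3 + 2 + 1 + 1 + 1 = 14

14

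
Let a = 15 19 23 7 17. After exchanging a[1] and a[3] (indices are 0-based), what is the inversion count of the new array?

Positions 1 and 3 hold 19 and 7; after swapping, the array is [15, 7, 23, 19, 17].
For each element, count later entries that are smaller:
15 → 7 → 1
7 → none → 0
23 → 19, 17 → 2
19 → 17 → 1
17 → none → 0
Sum: 1 + 0 + 2 + 1 + 0 = 4

Inversions: 4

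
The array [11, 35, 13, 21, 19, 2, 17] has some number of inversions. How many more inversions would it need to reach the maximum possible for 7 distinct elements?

9 inversions short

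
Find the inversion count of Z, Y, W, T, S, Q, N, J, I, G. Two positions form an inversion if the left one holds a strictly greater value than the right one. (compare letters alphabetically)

Element-by-element contributions:
Z → Y, W, T, S, Q, N, J, I, G → 9
Y → W, T, S, Q, N, J, I, G → 8
W → T, S, Q, N, J, I, G → 7
T → S, Q, N, J, I, G → 6
S → Q, N, J, I, G → 5
Q → N, J, I, G → 4
N → J, I, G → 3
J → I, G → 2
I → G → 1
G → none → 0
Sum: 9 + 8 + 7 + 6 + 5 + 4 + 3 + 2 + 1 + 0 = 45

There are 45 inversions.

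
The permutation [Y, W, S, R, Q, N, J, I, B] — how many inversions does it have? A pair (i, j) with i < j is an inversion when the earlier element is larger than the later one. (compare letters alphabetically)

36

For each element, count later entries that are smaller:
Y → W, S, R, Q, N, J, I, B → 8
W → S, R, Q, N, J, I, B → 7
S → R, Q, N, J, I, B → 6
R → Q, N, J, I, B → 5
Q → N, J, I, B → 4
N → J, I, B → 3
J → I, B → 2
I → B → 1
B → none → 0
Sum: 8 + 7 + 6 + 5 + 4 + 3 + 2 + 1 + 0 = 36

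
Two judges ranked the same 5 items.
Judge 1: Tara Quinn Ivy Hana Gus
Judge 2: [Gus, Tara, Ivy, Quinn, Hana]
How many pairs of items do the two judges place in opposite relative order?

Assign each item its position (1..5) in the first ordering, then rewrite the second ordering as that position sequence:
positions: Tara→1, Quinn→2, Ivy→3, Hana→4, Gus→5
second ordering as positions: [5, 1, 3, 2, 4]
Discordant pairs = inversions in this position sequence.
5: 1, 3, 2, 4 → 4
1: 0
3: 2 → 1
2: 0
4: 0
Total: 4 + 0 + 1 + 0 + 0 = 5

There are 5 discordant pairs.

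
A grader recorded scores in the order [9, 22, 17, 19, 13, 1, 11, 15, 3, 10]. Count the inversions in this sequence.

Count, for each position, how many later elements it exceeds:
9: 2
22: 8
17: 6
19: 6
13: 4
1: 0
11: 2
15: 2
3: 0
10: 0
Sum: 2 + 8 + 6 + 6 + 4 + 0 + 2 + 2 + 0 + 0 = 30

30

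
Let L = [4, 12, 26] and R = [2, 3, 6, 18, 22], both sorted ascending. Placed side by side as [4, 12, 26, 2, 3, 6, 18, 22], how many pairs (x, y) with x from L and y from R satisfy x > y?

For each element r of the right run, count left-run elements greater than r:
r = 2: 4, 12, 26 → 3
r = 3: 4, 12, 26 → 3
r = 6: 12, 26 → 2
r = 18: 26 → 1
r = 22: 26 → 1
Cross-inversions: 3 + 3 + 2 + 1 + 1 = 10

10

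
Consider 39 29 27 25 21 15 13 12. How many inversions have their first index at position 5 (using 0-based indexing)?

2 such elements

The element at index 5 is 15.
Elements after it: 13, 12
Those smaller than 15: 13, 12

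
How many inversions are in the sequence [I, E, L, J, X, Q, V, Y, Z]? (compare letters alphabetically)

Sweep left to right; for each value list the smaller values that follow it:
I: 1
E: 0
L: 1
J: 0
X: 2
Q: 0
V: 0
Y: 0
Z: 0
Sum: 1 + 0 + 1 + 0 + 2 + 0 + 0 + 0 + 0 = 4

4 out-of-order pairs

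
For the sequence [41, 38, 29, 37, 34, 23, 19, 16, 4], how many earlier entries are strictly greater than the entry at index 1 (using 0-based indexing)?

The element at index 1 is 38.
Elements before it: 41
Those larger than 38: 41

1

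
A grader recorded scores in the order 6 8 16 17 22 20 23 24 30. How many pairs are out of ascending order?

Count, for each position, how many later elements it exceeds:
6: 0
8: 0
16: 0
17: 0
22: 1
20: 0
23: 0
24: 0
30: 0
Sum: 0 + 0 + 0 + 0 + 1 + 0 + 0 + 0 + 0 = 1

1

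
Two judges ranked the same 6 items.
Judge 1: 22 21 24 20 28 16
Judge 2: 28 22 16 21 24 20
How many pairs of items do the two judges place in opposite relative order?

7

Assign each item its position (1..6) in the first ordering, then rewrite the second ordering as that position sequence:
positions: 22→1, 21→2, 24→3, 20→4, 28→5, 16→6
second ordering as positions: [5, 1, 6, 2, 3, 4]
Discordant pairs = inversions in this position sequence.
5: 1, 2, 3, 4 → 4
1: 0
6: 2, 3, 4 → 3
2: 0
3: 0
4: 0
Total: 4 + 0 + 3 + 0 + 0 + 0 = 7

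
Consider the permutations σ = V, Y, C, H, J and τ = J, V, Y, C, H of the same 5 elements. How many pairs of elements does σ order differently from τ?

Discordant pairs: 4

Assign each item its position (1..5) in the first ordering, then rewrite the second ordering as that position sequence:
positions: V→1, Y→2, C→3, H→4, J→5
second ordering as positions: [5, 1, 2, 3, 4]
Discordant pairs = inversions in this position sequence.
5: 1, 2, 3, 4 → 4
1: 0
2: 0
3: 0
4: 0
Total: 4 + 0 + 0 + 0 + 0 = 4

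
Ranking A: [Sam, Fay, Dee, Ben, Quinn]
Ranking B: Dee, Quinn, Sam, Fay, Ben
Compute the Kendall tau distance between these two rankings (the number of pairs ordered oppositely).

Discordant pairs: 5

Assign each item its position (1..5) in the first ordering, then rewrite the second ordering as that position sequence:
positions: Sam→1, Fay→2, Dee→3, Ben→4, Quinn→5
second ordering as positions: [3, 5, 1, 2, 4]
Discordant pairs = inversions in this position sequence.
3: 1, 2 → 2
5: 1, 2, 4 → 3
1: 0
2: 0
4: 0
Total: 2 + 3 + 0 + 0 + 0 = 5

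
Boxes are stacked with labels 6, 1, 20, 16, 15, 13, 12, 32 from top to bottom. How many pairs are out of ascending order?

11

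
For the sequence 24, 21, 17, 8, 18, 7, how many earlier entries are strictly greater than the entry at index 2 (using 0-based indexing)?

2

The element at index 2 is 17.
Elements before it: 24, 21
Those larger than 17: 24, 21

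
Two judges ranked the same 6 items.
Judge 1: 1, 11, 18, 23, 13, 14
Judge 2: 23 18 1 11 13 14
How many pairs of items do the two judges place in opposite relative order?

There are 5 discordant pairs.

Assign each item its position (1..6) in the first ordering, then rewrite the second ordering as that position sequence:
positions: 1→1, 11→2, 18→3, 23→4, 13→5, 14→6
second ordering as positions: [4, 3, 1, 2, 5, 6]
Discordant pairs = inversions in this position sequence.
4: 3, 1, 2 → 3
3: 1, 2 → 2
1: 0
2: 0
5: 0
6: 0
Total: 3 + 2 + 0 + 0 + 0 + 0 = 5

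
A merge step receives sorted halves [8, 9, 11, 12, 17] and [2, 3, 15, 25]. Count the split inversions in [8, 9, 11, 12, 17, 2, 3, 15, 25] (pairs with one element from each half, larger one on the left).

11

Take each right-half value and tally the left-half values above it:
r = 2: 8, 9, 11, 12, 17 → 5
r = 3: 8, 9, 11, 12, 17 → 5
r = 15: 17 → 1
r = 25: none → 0
Cross-inversions: 5 + 5 + 1 + 0 = 11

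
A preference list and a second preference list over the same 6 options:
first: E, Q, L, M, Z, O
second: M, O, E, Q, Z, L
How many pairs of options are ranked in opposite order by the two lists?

8 pairs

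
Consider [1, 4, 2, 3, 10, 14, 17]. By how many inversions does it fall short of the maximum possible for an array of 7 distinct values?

Maximum inversions for 7 distinct elements is C(7, 2) = 7·6/2 = 21.
Current inversions — for each element, count later smaller elements:
1: 0
4: 2
2: 0
3: 0
10: 0
14: 0
17: 0
Current total: 0 + 2 + 0 + 0 + 0 + 0 + 0 = 2
Shortfall: 21 − 2 = 19

19 inversions short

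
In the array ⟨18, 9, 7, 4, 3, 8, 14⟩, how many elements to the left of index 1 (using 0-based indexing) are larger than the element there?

1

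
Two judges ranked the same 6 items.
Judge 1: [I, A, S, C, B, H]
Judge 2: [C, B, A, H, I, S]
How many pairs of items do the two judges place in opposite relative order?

Assign each item its position (1..6) in the first ordering, then rewrite the second ordering as that position sequence:
positions: I→1, A→2, S→3, C→4, B→5, H→6
second ordering as positions: [4, 5, 2, 6, 1, 3]
Discordant pairs = inversions in this position sequence.
4: 2, 1, 3 → 3
5: 2, 1, 3 → 3
2: 1 → 1
6: 1, 3 → 2
1: 0
3: 0
Total: 3 + 3 + 1 + 2 + 0 + 0 = 9

9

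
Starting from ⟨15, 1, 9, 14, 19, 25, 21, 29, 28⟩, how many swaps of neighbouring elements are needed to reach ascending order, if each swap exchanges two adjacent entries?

5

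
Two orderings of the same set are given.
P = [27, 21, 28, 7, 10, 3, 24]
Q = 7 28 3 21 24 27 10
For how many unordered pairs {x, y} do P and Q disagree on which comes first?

11

Assign each item its position (1..7) in the first ordering, then rewrite the second ordering as that position sequence:
positions: 27→1, 21→2, 28→3, 7→4, 10→5, 3→6, 24→7
second ordering as positions: [4, 3, 6, 2, 7, 1, 5]
Discordant pairs = inversions in this position sequence.
4: 3, 2, 1 → 3
3: 2, 1 → 2
6: 2, 1, 5 → 3
2: 1 → 1
7: 1, 5 → 2
1: 0
5: 0
Total: 3 + 2 + 3 + 1 + 2 + 0 + 0 = 11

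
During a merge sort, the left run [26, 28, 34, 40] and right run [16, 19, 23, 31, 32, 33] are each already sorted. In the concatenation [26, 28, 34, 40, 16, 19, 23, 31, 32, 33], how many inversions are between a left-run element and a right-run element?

18 cross-inversions

Count, for every r in R, how many entries of L exceed r:
r = 16: 26, 28, 34, 40 → 4
r = 19: 26, 28, 34, 40 → 4
r = 23: 26, 28, 34, 40 → 4
r = 31: 34, 40 → 2
r = 32: 34, 40 → 2
r = 33: 34, 40 → 2
Cross-inversions: 4 + 4 + 4 + 2 + 2 + 2 = 18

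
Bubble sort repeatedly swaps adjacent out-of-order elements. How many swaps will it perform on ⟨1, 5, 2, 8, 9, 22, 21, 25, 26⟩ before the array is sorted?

2

The minimum number of adjacent swaps to sort an array equals its inversion count, since every such swap removes exactly one inversion.
Count inversions — for each element, later elements that are smaller:
1: none → 0
5: 2 → 1
2: none → 0
8: none → 0
9: none → 0
22: 21 → 1
21: none → 0
25: none → 0
26: none → 0
Total inversions: 0 + 1 + 0 + 0 + 0 + 1 + 0 + 0 + 0 = 2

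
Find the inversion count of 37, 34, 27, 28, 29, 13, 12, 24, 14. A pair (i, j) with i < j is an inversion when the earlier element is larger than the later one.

There are 29 out-of-order pairs.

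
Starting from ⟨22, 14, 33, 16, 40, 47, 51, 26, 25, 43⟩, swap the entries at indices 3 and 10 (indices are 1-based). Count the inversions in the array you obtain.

Positions 3 and 10 hold 33 and 43; after swapping, the array is [22, 14, 43, 16, 40, 47, 51, 26, 25, 33].
Sweep left to right; for each value list the smaller values that follow it:
22: 2
14: 0
43: 5
16: 0
40: 3
47: 3
51: 3
26: 1
25: 0
33: 0
Sum: 2 + 0 + 5 + 0 + 3 + 3 + 3 + 1 + 0 + 0 = 17

17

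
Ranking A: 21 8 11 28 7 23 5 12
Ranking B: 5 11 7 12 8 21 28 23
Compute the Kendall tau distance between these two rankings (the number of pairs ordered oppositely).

Assign each item its position (1..8) in the first ordering, then rewrite the second ordering as that position sequence:
positions: 21→1, 8→2, 11→3, 28→4, 7→5, 23→6, 5→7, 12→8
second ordering as positions: [7, 3, 5, 8, 2, 1, 4, 6]
Discordant pairs = inversions in this position sequence.
7: 3, 5, 2, 1, 4, 6 → 6
3: 2, 1 → 2
5: 2, 1, 4 → 3
8: 2, 1, 4, 6 → 4
2: 1 → 1
1: 0
4: 0
6: 0
Total: 6 + 2 + 3 + 4 + 1 + 0 + 0 + 0 = 16

16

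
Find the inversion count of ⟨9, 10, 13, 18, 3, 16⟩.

Inversion pairs (indices are 0-based):
(0,4): 9 > 3
(1,4): 10 > 3
(2,4): 13 > 3
(3,4): 18 > 3
(3,5): 18 > 16
That's 5 pairs.

5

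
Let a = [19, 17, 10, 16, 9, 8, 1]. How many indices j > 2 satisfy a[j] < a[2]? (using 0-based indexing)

3 such elements

The element at index 2 is 10.
Elements after it: 16, 9, 8, 1
Those smaller than 10: 9, 8, 1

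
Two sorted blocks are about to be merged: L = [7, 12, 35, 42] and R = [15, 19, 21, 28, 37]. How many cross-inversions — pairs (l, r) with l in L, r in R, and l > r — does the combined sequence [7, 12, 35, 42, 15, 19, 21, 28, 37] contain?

For each element r of the right run, count left-run elements greater than r:
r = 15: 35, 42 → 2
r = 19: 35, 42 → 2
r = 21: 35, 42 → 2
r = 28: 35, 42 → 2
r = 37: 42 → 1
Cross-inversions: 2 + 2 + 2 + 2 + 1 = 9

Cross-inversions: 9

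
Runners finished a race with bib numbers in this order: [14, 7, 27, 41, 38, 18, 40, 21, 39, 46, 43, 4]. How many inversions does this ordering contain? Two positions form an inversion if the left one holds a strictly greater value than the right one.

Element-by-element contributions:
14 → 7, 4 → 2
7 → 4 → 1
27 → 18, 21, 4 → 3
41 → 38, 18, 40, 21, 39, 4 → 6
38 → 18, 21, 4 → 3
18 → 4 → 1
40 → 21, 39, 4 → 3
21 → 4 → 1
39 → 4 → 1
46 → 43, 4 → 2
43 → 4 → 1
4 → none → 0
Sum: 2 + 1 + 3 + 6 + 3 + 1 + 3 + 1 + 1 + 2 + 1 + 0 = 24

Out-of-order pairs: 24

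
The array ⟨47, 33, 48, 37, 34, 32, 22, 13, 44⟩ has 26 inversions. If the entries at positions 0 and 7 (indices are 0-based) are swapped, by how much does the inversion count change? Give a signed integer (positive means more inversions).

-11

Positions 0 and 7 hold 47 and 13; after swapping, the array is [13, 33, 48, 37, 34, 32, 22, 47, 44].
Element-by-element contributions:
13 → none → 0
33 → 32, 22 → 2
48 → 37, 34, 32, 22, 47, 44 → 6
37 → 34, 32, 22 → 3
34 → 32, 22 → 2
32 → 22 → 1
22 → none → 0
47 → 44 → 1
44 → none → 0
Sum: 0 + 2 + 6 + 3 + 2 + 1 + 0 + 1 + 0 = 15
Change: 15 − 26 = -11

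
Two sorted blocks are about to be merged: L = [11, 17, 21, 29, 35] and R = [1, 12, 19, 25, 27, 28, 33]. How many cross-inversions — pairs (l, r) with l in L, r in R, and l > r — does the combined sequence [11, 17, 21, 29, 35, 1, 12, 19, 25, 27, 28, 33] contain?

19 split inversions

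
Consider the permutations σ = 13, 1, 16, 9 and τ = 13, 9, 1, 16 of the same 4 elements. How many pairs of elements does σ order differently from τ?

Discordant pairs: 2

Assign each item its position (1..4) in the first ordering, then rewrite the second ordering as that position sequence:
positions: 13→1, 1→2, 16→3, 9→4
second ordering as positions: [1, 4, 2, 3]
Discordant pairs = inversions in this position sequence.
1: 0
4: 2, 3 → 2
2: 0
3: 0
Total: 0 + 2 + 0 + 0 = 2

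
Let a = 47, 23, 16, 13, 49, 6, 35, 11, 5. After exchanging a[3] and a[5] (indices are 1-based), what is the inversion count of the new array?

Positions 3 and 5 hold 16 and 49; after swapping, the array is [47, 23, 49, 13, 16, 6, 35, 11, 5].
Sweep left to right; for each value list the smaller values that follow it:
47 → 23, 13, 16, 6, 35, 11, 5 → 7
23 → 13, 16, 6, 11, 5 → 5
49 → 13, 16, 6, 35, 11, 5 → 6
13 → 6, 11, 5 → 3
16 → 6, 11, 5 → 3
6 → 5 → 1
35 → 11, 5 → 2
11 → 5 → 1
5 → none → 0
Sum: 7 + 5 + 6 + 3 + 3 + 1 + 2 + 1 + 0 = 28

There are 28 inversions.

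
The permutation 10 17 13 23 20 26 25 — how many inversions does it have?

Listing every pair i<j with a[i]>a[j] (using 1-based positions):
(2,3): 17 > 13
(4,5): 23 > 20
(6,7): 26 > 25
That's 3 pairs.

Inversions: 3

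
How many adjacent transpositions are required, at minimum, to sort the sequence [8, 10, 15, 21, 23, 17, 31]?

Adjacent swaps: 2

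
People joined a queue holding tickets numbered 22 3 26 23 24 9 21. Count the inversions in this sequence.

11

Sweep left to right; for each value list the smaller values that follow it:
22 → 3, 9, 21 → 3
3 → none → 0
26 → 23, 24, 9, 21 → 4
23 → 9, 21 → 2
24 → 9, 21 → 2
9 → none → 0
21 → none → 0
Sum: 3 + 0 + 4 + 2 + 2 + 0 + 0 = 11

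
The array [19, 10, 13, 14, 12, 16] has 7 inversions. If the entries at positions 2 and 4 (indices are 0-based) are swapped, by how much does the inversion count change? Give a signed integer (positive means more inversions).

Positions 2 and 4 hold 13 and 12; after swapping, the array is [19, 10, 12, 14, 13, 16].
Count, for each position, how many later elements it exceeds:
19: 5
10: 0
12: 0
14: 1
13: 0
16: 0
Sum: 5 + 0 + 0 + 1 + 0 + 0 = 6
Change: 6 − 7 = -1

-1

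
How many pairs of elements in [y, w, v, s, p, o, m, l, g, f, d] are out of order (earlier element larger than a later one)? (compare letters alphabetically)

Inversions: 55

For each element, count later entries that are smaller:
y → w, v, s, p, o, m, l, g, f, d → 10
w → v, s, p, o, m, l, g, f, d → 9
v → s, p, o, m, l, g, f, d → 8
s → p, o, m, l, g, f, d → 7
p → o, m, l, g, f, d → 6
o → m, l, g, f, d → 5
m → l, g, f, d → 4
l → g, f, d → 3
g → f, d → 2
f → d → 1
d → none → 0
Sum: 10 + 9 + 8 + 7 + 6 + 5 + 4 + 3 + 2 + 1 + 0 = 55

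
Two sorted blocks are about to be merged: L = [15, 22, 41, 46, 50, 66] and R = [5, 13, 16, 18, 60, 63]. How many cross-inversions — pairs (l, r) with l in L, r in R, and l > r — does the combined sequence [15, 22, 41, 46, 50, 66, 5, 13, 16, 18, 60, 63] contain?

For each element r of the right run, count left-run elements greater than r:
r = 5: 15, 22, 41, 46, 50, 66 → 6
r = 13: 15, 22, 41, 46, 50, 66 → 6
r = 16: 22, 41, 46, 50, 66 → 5
r = 18: 22, 41, 46, 50, 66 → 5
r = 60: 66 → 1
r = 63: 66 → 1
Cross-inversions: 6 + 6 + 5 + 5 + 1 + 1 = 24

24 cross-inversions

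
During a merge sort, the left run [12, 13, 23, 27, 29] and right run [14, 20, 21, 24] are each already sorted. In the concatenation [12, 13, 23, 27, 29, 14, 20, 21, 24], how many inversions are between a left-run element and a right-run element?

Cross-inversions: 11

Count, for every r in R, how many entries of L exceed r:
r = 14: 23, 27, 29 → 3
r = 20: 23, 27, 29 → 3
r = 21: 23, 27, 29 → 3
r = 24: 27, 29 → 2
Cross-inversions: 3 + 3 + 3 + 2 = 11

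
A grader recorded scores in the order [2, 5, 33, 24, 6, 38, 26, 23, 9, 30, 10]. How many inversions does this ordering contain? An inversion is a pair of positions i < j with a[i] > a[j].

Sweep left to right; for each value list the smaller values that follow it:
2 → none → 0
5 → none → 0
33 → 24, 6, 26, 23, 9, 30, 10 → 7
24 → 6, 23, 9, 10 → 4
6 → none → 0
38 → 26, 23, 9, 30, 10 → 5
26 → 23, 9, 10 → 3
23 → 9, 10 → 2
9 → none → 0
30 → 10 → 1
10 → none → 0
Sum: 0 + 0 + 7 + 4 + 0 + 5 + 3 + 2 + 0 + 1 + 0 = 22

22 inversions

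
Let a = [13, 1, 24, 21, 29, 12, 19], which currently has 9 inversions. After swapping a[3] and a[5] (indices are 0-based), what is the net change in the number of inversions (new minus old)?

-1

Positions 3 and 5 hold 21 and 12; after swapping, the array is [13, 1, 24, 12, 29, 21, 19].
For each element, count later entries that are smaller:
13: 2
1: 0
24: 3
12: 0
29: 2
21: 1
19: 0
Sum: 2 + 0 + 3 + 0 + 2 + 1 + 0 = 8
Change: 8 − 9 = -1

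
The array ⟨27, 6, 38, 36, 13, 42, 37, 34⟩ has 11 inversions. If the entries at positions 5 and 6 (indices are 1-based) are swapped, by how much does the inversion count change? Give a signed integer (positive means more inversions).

+1

Positions 5 and 6 hold 13 and 42; after swapping, the array is [27, 6, 38, 36, 42, 13, 37, 34].
Count, for each position, how many later elements it exceeds:
27: 2
6: 0
38: 4
36: 2
42: 3
13: 0
37: 1
34: 0
Sum: 2 + 0 + 4 + 2 + 3 + 0 + 1 + 0 = 12
Change: 12 − 11 = +1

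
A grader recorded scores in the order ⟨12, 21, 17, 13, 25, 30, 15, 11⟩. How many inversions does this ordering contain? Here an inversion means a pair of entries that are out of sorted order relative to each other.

Inversions: 14

Element-by-element contributions:
12 → 11 → 1
21 → 17, 13, 15, 11 → 4
17 → 13, 15, 11 → 3
13 → 11 → 1
25 → 15, 11 → 2
30 → 15, 11 → 2
15 → 11 → 1
11 → none → 0
Sum: 1 + 4 + 3 + 1 + 2 + 2 + 1 + 0 = 14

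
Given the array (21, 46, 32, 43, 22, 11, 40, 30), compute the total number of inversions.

For each element, count later entries that are smaller:
21 → 11 → 1
46 → 32, 43, 22, 11, 40, 30 → 6
32 → 22, 11, 30 → 3
43 → 22, 11, 40, 30 → 4
22 → 11 → 1
11 → none → 0
40 → 30 → 1
30 → none → 0
Sum: 1 + 6 + 3 + 4 + 1 + 0 + 1 + 0 = 16

16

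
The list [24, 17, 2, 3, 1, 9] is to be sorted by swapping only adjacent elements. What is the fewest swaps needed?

11

The minimum number of adjacent swaps to sort an array equals its inversion count, since every such swap removes exactly one inversion.
Count inversions — for each element, later elements that are smaller:
24: 17, 2, 3, 1, 9 → 5
17: 2, 3, 1, 9 → 4
2: 1 → 1
3: 1 → 1
1: none → 0
9: none → 0
Total inversions: 5 + 4 + 1 + 1 + 0 + 0 = 11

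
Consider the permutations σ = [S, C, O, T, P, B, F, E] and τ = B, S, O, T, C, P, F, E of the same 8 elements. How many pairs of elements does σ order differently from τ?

Discordant pairs: 7

Assign each item its position (1..8) in the first ordering, then rewrite the second ordering as that position sequence:
positions: S→1, C→2, O→3, T→4, P→5, B→6, F→7, E→8
second ordering as positions: [6, 1, 3, 4, 2, 5, 7, 8]
Discordant pairs = inversions in this position sequence.
6: 1, 3, 4, 2, 5 → 5
1: 0
3: 2 → 1
4: 2 → 1
2: 0
5: 0
7: 0
8: 0
Total: 5 + 0 + 1 + 1 + 0 + 0 + 0 + 0 = 7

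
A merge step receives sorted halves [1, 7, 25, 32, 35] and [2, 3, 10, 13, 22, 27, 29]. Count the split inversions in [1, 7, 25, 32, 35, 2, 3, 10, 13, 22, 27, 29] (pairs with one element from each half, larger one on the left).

Take each right-half value and tally the left-half values above it:
r = 2: 7, 25, 32, 35 → 4
r = 3: 7, 25, 32, 35 → 4
r = 10: 25, 32, 35 → 3
r = 13: 25, 32, 35 → 3
r = 22: 25, 32, 35 → 3
r = 27: 32, 35 → 2
r = 29: 32, 35 → 2
Cross-inversions: 4 + 4 + 3 + 3 + 3 + 2 + 2 = 21

21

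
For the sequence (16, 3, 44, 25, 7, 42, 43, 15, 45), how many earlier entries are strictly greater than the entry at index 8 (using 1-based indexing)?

The element at index 8 is 15.
Elements before it: 16, 3, 44, 25, 7, 42, 43
Those larger than 15: 16, 44, 25, 42, 43

5 such elements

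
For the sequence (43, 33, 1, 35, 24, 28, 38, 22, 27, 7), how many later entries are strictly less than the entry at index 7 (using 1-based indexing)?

3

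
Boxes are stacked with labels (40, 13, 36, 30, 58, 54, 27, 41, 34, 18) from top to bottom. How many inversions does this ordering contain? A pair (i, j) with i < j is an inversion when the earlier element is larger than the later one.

Sweep left to right; for each value list the smaller values that follow it:
40 → 13, 36, 30, 27, 34, 18 → 6
13 → none → 0
36 → 30, 27, 34, 18 → 4
30 → 27, 18 → 2
58 → 54, 27, 41, 34, 18 → 5
54 → 27, 41, 34, 18 → 4
27 → 18 → 1
41 → 34, 18 → 2
34 → 18 → 1
18 → none → 0
Sum: 6 + 0 + 4 + 2 + 5 + 4 + 1 + 2 + 1 + 0 = 25

25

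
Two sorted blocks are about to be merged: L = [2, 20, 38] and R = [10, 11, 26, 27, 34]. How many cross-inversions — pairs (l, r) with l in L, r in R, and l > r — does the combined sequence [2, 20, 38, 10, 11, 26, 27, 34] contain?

Count, for every r in R, how many entries of L exceed r:
r = 10: 20, 38 → 2
r = 11: 20, 38 → 2
r = 26: 38 → 1
r = 27: 38 → 1
r = 34: 38 → 1
Cross-inversions: 2 + 2 + 1 + 1 + 1 = 7

7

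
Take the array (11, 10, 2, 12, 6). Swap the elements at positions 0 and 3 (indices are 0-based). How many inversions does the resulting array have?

Positions 0 and 3 hold 11 and 12; after swapping, the array is [12, 10, 2, 11, 6].
Sweep left to right; for each value list the smaller values that follow it:
12 → 10, 2, 11, 6 → 4
10 → 2, 6 → 2
2 → none → 0
11 → 6 → 1
6 → none → 0
Sum: 4 + 2 + 0 + 1 + 0 = 7

7 inversions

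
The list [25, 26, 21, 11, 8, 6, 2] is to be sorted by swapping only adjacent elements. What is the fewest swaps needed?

The minimum number of adjacent swaps to sort an array equals its inversion count, since every such swap removes exactly one inversion.
Count inversions — for each element, later elements that are smaller:
25: 21, 11, 8, 6, 2 → 5
26: 21, 11, 8, 6, 2 → 5
21: 11, 8, 6, 2 → 4
11: 8, 6, 2 → 3
8: 6, 2 → 2
6: 2 → 1
2: none → 0
Total inversions: 5 + 5 + 4 + 3 + 2 + 1 + 0 = 20

20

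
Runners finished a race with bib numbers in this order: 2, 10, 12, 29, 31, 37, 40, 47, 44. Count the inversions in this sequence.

1

For each element, count later entries that are smaller:
2: 0
10: 0
12: 0
29: 0
31: 0
37: 0
40: 0
47: 1
44: 0
Sum: 0 + 0 + 0 + 0 + 0 + 0 + 0 + 1 + 0 = 1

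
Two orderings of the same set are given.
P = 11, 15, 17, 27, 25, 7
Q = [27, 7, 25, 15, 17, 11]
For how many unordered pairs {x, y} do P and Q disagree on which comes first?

12 disagreeing pairs

Assign each item its position (1..6) in the first ordering, then rewrite the second ordering as that position sequence:
positions: 11→1, 15→2, 17→3, 27→4, 25→5, 7→6
second ordering as positions: [4, 6, 5, 2, 3, 1]
Discordant pairs = inversions in this position sequence.
4: 2, 3, 1 → 3
6: 5, 2, 3, 1 → 4
5: 2, 3, 1 → 3
2: 1 → 1
3: 1 → 1
1: 0
Total: 3 + 4 + 3 + 1 + 1 + 0 = 12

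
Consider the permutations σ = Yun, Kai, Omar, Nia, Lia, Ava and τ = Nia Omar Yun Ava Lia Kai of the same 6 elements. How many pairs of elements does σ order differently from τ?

Assign each item its position (1..6) in the first ordering, then rewrite the second ordering as that position sequence:
positions: Yun→1, Kai→2, Omar→3, Nia→4, Lia→5, Ava→6
second ordering as positions: [4, 3, 1, 6, 5, 2]
Discordant pairs = inversions in this position sequence.
4: 3, 1, 2 → 3
3: 1, 2 → 2
1: 0
6: 5, 2 → 2
5: 2 → 1
2: 0
Total: 3 + 2 + 0 + 2 + 1 + 0 = 8

8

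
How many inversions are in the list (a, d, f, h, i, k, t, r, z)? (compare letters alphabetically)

Sweep left to right; for each value list the smaller values that follow it:
a → none → 0
d → none → 0
f → none → 0
h → none → 0
i → none → 0
k → none → 0
t → r → 1
r → none → 0
z → none → 0
Sum: 0 + 0 + 0 + 0 + 0 + 0 + 1 + 0 + 0 = 1

1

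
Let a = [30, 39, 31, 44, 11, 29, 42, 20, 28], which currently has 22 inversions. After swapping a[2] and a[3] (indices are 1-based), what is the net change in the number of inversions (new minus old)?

Positions 2 and 3 hold 39 and 31; after swapping, the array is [30, 31, 39, 44, 11, 29, 42, 20, 28].
Element-by-element contributions:
30 → 11, 29, 20, 28 → 4
31 → 11, 29, 20, 28 → 4
39 → 11, 29, 20, 28 → 4
44 → 11, 29, 42, 20, 28 → 5
11 → none → 0
29 → 20, 28 → 2
42 → 20, 28 → 2
20 → none → 0
28 → none → 0
Sum: 4 + 4 + 4 + 5 + 0 + 2 + 2 + 0 + 0 = 21
Change: 21 − 22 = -1

-1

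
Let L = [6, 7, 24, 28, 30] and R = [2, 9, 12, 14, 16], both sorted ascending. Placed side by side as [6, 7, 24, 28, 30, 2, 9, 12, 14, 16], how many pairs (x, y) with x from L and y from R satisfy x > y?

17

Count, for every r in R, how many entries of L exceed r:
r = 2: 6, 7, 24, 28, 30 → 5
r = 9: 24, 28, 30 → 3
r = 12: 24, 28, 30 → 3
r = 14: 24, 28, 30 → 3
r = 16: 24, 28, 30 → 3
Cross-inversions: 5 + 3 + 3 + 3 + 3 = 17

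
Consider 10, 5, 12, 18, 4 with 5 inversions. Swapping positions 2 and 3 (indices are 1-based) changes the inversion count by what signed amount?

Positions 2 and 3 hold 5 and 12; after swapping, the array is [10, 12, 5, 18, 4].
Count, for each position, how many later elements it exceeds:
10 → 5, 4 → 2
12 → 5, 4 → 2
5 → 4 → 1
18 → 4 → 1
4 → none → 0
Sum: 2 + 2 + 1 + 1 + 0 = 6
Change: 6 − 5 = +1

+1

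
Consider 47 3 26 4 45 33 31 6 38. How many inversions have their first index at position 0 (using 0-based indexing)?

8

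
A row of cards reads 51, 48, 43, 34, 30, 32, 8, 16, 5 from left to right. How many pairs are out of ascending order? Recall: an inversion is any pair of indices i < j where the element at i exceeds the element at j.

Count, for each position, how many later elements it exceeds:
51 → 48, 43, 34, 30, 32, 8, 16, 5 → 8
48 → 43, 34, 30, 32, 8, 16, 5 → 7
43 → 34, 30, 32, 8, 16, 5 → 6
34 → 30, 32, 8, 16, 5 → 5
30 → 8, 16, 5 → 3
32 → 8, 16, 5 → 3
8 → 5 → 1
16 → 5 → 1
5 → none → 0
Sum: 8 + 7 + 6 + 5 + 3 + 3 + 1 + 1 + 0 = 34

34 inversions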